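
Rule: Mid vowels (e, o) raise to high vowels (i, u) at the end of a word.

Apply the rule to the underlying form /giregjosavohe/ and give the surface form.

giregjosavohi

/e/ is a mid vowel in word-final position, so it raises to [i].
Surface form: [giregjosavohi].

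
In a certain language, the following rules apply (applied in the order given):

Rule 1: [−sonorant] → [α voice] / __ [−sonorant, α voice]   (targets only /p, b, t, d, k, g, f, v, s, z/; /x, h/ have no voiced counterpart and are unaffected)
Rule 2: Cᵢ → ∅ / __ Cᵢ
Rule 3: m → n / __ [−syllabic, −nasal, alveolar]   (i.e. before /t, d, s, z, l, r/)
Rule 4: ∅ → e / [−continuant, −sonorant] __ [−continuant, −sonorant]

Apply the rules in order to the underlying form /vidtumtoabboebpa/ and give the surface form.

Rule 1 (regressive voicing assimilation): /d/ precedes the voiceless obstruent /t/, so it devoices to [t] by assimilation. /b/ precedes the voiceless obstruent /p/, so it devoices to [p] by assimilation. /vidtumtoabboebpa/ → vittumtoabboeppa.
Rule 2 (degemination): /tt/ is a geminate; the first /t/ deletes. /bb/ is a geminate; the first /b/ deletes. /pp/ is a geminate; the first /p/ deletes. /vittumtoabboeppa/ → vitumtoaboepa.
Rule 3 (nasal place assimilation): /m/ precedes the alveolar consonant /t/, so it assimilates in place to [n]. /vitumtoaboepa/ → vituntoaboepa.
Rule 4 (stop-cluster e-epenthesis): no segment meets the environment; /vituntoaboepa/ is unchanged.

vituntoaboepa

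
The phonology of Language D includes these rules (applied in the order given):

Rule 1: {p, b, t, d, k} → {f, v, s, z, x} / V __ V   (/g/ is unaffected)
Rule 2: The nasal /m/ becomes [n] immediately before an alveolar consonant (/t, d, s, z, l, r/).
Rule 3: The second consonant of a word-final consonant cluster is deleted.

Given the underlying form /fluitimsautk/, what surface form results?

Rule 1 (intervocalic spirantization): /t/ is a stop between vowels /i/ and /i/, so it spirantizes to the fricative [s]. /fluitimsautk/ → fluisimsautk.
Rule 2 (nasal place assimilation): /m/ precedes the alveolar consonant /s/, so it assimilates in place to [n]. /fluisimsautk/ → fluisinsautk.
Rule 3 (final cluster simplification): /k/ is the second consonant of a word-final cluster /tk/, so it deletes. /fluisinsautk/ → fluisinsaut.

fluisinsaut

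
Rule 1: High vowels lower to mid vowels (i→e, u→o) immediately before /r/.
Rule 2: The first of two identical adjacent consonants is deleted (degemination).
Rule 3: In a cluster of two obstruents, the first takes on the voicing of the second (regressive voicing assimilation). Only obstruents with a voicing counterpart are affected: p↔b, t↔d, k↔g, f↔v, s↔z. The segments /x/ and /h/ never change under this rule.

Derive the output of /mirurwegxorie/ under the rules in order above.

merorwekxorie

Rule 1 (pre-rhotic lowering): /i/ is a high vowel immediately before /r/, so it lowers to [e]. /u/ is a high vowel immediately before /r/, so it lowers to [o]. /mirurwegxorie/ → merorwegxorie.
Rule 2 (degemination): no segment meets the environment; /merorwegxorie/ is unchanged.
Rule 3 (regressive voicing assimilation): /g/ precedes the voiceless obstruent /x/, so it devoices to [k] by assimilation. /merorwegxorie/ → merorwekxorie.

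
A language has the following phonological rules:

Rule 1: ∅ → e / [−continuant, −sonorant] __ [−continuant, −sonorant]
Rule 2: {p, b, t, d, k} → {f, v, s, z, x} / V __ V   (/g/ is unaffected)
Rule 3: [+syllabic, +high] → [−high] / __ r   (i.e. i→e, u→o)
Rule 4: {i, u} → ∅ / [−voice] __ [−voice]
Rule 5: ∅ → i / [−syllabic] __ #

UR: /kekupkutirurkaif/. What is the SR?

kexfexserorkaifi

Rule 1 (stop-cluster e-epenthesis): /p/ and /k/ form a stop–stop cluster, so [e] is inserted between them. /kekupkutirurkaif/ → kekupekutirurkaif.
Rule 2 (intervocalic spirantization): /k/ is a stop between vowels /e/ and /u/, so it spirantizes to the fricative [x]. /p/ is a stop between vowels /u/ and /e/, so it spirantizes to the fricative [f]. /k/ is a stop between vowels /e/ and /u/, so it spirantizes to the fricative [x]. /t/ is a stop between vowels /u/ and /i/, so it spirantizes to the fricative [s]. /kekupekutirurkaif/ → kexufexusirurkaif.
Rule 3 (pre-rhotic lowering): /i/ is a high vowel immediately before /r/, so it lowers to [e]. /u/ is a high vowel immediately before /r/, so it lowers to [o]. /kexufexusirurkaif/ → kexufexuserorkaif.
Rule 4 (high vowel syncope): /u/ is a high vowel flanked by voiceless consonants /x/ and /f/, so it deletes. /u/ is a high vowel flanked by voiceless consonants /x/ and /s/, so it deletes. /kexufexuserorkaif/ → kexfexserorkaif.
Rule 5 (final i-epenthesis): the form ends in the consonant /f/, so [i] is inserted word-finally. /kexfexserorkaif/ → kexfexserorkaifi.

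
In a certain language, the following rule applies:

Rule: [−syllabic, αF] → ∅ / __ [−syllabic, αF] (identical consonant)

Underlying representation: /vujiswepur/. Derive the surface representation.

No segment of /vujiswepur/ meets the structural description of the rule, so the form surfaces unchanged.

vujiswepur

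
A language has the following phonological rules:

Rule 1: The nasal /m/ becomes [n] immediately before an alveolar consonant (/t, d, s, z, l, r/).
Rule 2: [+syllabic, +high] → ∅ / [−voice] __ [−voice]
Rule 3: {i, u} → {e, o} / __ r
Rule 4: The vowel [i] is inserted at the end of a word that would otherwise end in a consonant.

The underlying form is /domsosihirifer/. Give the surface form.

Rule 1 (nasal place assimilation): /m/ precedes the alveolar consonant /s/, so it assimilates in place to [n]. /domsosihirifer/ → donsosihirifer.
Rule 2 (high vowel syncope): /i/ is a high vowel flanked by voiceless consonants /s/ and /h/, so it deletes. /donsosihirifer/ → donsoshirifer.
Rule 3 (pre-rhotic lowering): /i/ is a high vowel immediately before /r/, so it lowers to [e]. /donsoshirifer/ → donsosherifer.
Rule 4 (final i-epenthesis): the form ends in the consonant /r/, so [i] is inserted word-finally. /donsosherifer/ → donsosheriferi.

donsosheriferi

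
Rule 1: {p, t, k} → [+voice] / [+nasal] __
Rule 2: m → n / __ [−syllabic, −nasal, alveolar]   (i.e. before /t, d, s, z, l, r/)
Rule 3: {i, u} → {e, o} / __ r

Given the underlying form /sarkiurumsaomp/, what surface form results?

sarkiorunsaomb

Rule 1 (post-nasal voicing): /p/ is a voiceless stop immediately after the nasal /m/, so it voices to [b]. /sarkiurumsaomp/ → sarkiurumsaomb.
Rule 2 (nasal place assimilation): /m/ precedes the alveolar consonant /s/, so it assimilates in place to [n]. /sarkiurumsaomb/ → sarkiurunsaomb.
Rule 3 (pre-rhotic lowering): /u/ is a high vowel immediately before /r/, so it lowers to [o]. /sarkiurunsaomb/ → sarkiorunsaomb.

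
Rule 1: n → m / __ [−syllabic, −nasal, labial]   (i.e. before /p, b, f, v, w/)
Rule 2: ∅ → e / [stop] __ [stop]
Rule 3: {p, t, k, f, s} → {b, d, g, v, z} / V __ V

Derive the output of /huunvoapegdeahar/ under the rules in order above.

Rule 1 (nasal place assimilation): /n/ precedes the labial consonant /v/, so it assimilates in place to [m]. /huunvoapegdeahar/ → huumvoapegdeahar.
Rule 2 (stop-cluster e-epenthesis): /g/ and /d/ form a stop–stop cluster, so [e] is inserted between them. /huumvoapegdeahar/ → huumvoapegedeahar.
Rule 3 (intervocalic voicing): /p/ is a voiceless obstruent between vowels /a/ and /e/, so it voices to [b]. /huumvoapegedeahar/ → huumvoabegedeahar.

huumvoabegedeahar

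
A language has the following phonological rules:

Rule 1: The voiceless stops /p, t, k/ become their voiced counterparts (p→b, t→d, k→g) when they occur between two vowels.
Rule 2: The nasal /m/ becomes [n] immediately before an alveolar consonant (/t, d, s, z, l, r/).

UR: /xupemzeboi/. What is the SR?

xubenzeboi

Rule 1 (intervocalic voicing): /p/ is a voiceless stop between vowels /u/ and /e/, so it voices to [b]. /xupemzeboi/ → xubemzeboi.
Rule 2 (nasal place assimilation): /m/ precedes the alveolar consonant /z/, so it assimilates in place to [n]. /xubemzeboi/ → xubenzeboi.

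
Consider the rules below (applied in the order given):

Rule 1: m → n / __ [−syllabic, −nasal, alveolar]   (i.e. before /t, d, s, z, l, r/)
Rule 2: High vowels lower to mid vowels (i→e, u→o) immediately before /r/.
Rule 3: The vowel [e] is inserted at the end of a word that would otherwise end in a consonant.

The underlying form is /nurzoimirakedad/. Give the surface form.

Rule 1 (nasal place assimilation): no segment meets the environment; /nurzoimirakedad/ is unchanged.
Rule 2 (pre-rhotic lowering): /u/ is a high vowel immediately before /r/, so it lowers to [o]. /i/ is a high vowel immediately before /r/, so it lowers to [e]. /nurzoimirakedad/ → norzoimerakedad.
Rule 3 (final e-epenthesis): the form ends in the consonant /d/, so [e] is inserted word-finally. /norzoimerakedad/ → norzoimerakedade.

norzoimerakedade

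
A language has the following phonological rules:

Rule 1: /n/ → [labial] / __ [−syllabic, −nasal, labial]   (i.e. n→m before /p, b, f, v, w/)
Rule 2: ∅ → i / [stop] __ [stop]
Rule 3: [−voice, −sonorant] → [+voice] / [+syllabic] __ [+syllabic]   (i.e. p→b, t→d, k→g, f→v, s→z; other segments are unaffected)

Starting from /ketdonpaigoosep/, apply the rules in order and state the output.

Rule 1 (nasal place assimilation): /n/ precedes the labial consonant /p/, so it assimilates in place to [m]. /ketdonpaigoosep/ → ketdompaigoosep.
Rule 2 (stop-cluster i-epenthesis): /t/ and /d/ form a stop–stop cluster, so [i] is inserted between them. /ketdompaigoosep/ → ketidompaigoosep.
Rule 3 (intervocalic voicing): /t/ is a voiceless obstruent between vowels /e/ and /i/, so it voices to [d]. /s/ is a voiceless obstruent between vowels /o/ and /e/, so it voices to [z]. /ketidompaigoosep/ → kedidompaigoozep.

kedidompaigoozep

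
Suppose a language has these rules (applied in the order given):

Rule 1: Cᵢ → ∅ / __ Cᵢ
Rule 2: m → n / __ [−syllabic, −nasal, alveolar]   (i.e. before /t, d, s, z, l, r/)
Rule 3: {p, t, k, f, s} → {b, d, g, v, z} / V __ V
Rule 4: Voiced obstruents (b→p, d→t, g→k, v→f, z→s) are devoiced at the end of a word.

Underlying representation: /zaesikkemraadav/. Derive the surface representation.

Rule 1 (degemination): /kk/ is a geminate; the first /k/ deletes. /zaesikkemraadav/ → zaesikemraadav.
Rule 2 (nasal place assimilation): /m/ precedes the alveolar consonant /r/, so it assimilates in place to [n]. /zaesikemraadav/ → zaesikenraadav.
Rule 3 (intervocalic voicing): /s/ is a voiceless obstruent between vowels /e/ and /i/, so it voices to [z]. /k/ is a voiceless obstruent between vowels /i/ and /e/, so it voices to [g]. /zaesikenraadav/ → zaezigenraadav.
Rule 4 (final devoicing): /v/ is a voiced obstruent in word-final position, so it devoices to [f]. /zaezigenraadav/ → zaezigenraadaf.

zaezigenraadaf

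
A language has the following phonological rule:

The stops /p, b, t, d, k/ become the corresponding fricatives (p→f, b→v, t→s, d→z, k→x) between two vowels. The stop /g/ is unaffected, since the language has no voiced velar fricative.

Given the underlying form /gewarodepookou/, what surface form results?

gewarozefooxou

/d/ is a stop between vowels /o/ and /e/, so it spirantizes to the fricative [z].
/p/ is a stop between vowels /e/ and /o/, so it spirantizes to the fricative [f].
/k/ is a stop between vowels /o/ and /o/, so it spirantizes to the fricative [x].
Surface form: [gewarozefooxou].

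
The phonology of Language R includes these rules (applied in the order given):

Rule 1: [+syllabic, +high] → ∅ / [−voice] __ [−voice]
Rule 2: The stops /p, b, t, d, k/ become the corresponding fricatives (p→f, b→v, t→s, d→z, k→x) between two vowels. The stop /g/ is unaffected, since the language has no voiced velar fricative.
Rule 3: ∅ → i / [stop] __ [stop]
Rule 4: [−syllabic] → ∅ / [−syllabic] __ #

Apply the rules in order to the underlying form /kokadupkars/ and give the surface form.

Rule 1 (high vowel syncope): no segment meets the environment; /kokadupkars/ is unchanged.
Rule 2 (intervocalic spirantization): /k/ is a stop between vowels /o/ and /a/, so it spirantizes to the fricative [x]. /d/ is a stop between vowels /a/ and /u/, so it spirantizes to the fricative [z]. /kokadupkars/ → koxazupkars.
Rule 3 (stop-cluster i-epenthesis): /p/ and /k/ form a stop–stop cluster, so [i] is inserted between them. /koxazupkars/ → koxazupikars.
Rule 4 (final cluster simplification): /s/ is the second consonant of a word-final cluster /rs/, so it deletes. /koxazupikars/ → koxazupikar.

koxazupikar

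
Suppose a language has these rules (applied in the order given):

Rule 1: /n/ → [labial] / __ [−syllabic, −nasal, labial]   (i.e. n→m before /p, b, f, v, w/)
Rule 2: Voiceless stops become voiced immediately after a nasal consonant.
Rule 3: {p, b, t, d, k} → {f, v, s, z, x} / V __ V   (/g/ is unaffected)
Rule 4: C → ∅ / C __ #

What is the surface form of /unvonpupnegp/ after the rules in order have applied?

umvombupneg

Rule 1 (nasal place assimilation): /n/ precedes the labial consonant /v/, so it assimilates in place to [m]. /n/ precedes the labial consonant /p/, so it assimilates in place to [m]. /unvonpupnegp/ → umvompupnegp.
Rule 2 (post-nasal voicing): /p/ is a voiceless stop immediately after the nasal /m/, so it voices to [b]. /umvompupnegp/ → umvombupnegp.
Rule 3 (intervocalic spirantization): no segment meets the environment; /umvombupnegp/ is unchanged.
Rule 4 (final cluster simplification): /p/ is the second consonant of a word-final cluster /gp/, so it deletes. /umvombupnegp/ → umvombupneg.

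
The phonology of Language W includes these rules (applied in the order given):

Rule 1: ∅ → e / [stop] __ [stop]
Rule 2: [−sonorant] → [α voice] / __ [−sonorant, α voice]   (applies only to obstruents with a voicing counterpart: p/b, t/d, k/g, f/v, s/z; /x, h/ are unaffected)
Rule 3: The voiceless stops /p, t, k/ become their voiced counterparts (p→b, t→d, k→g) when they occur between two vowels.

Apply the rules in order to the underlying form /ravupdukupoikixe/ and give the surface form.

ravubeduguboigixe

Rule 1 (stop-cluster e-epenthesis): /p/ and /d/ form a stop–stop cluster, so [e] is inserted between them. /ravupdukupoikixe/ → ravupedukupoikixe.
Rule 2 (regressive voicing assimilation): no segment meets the environment; /ravupedukupoikixe/ is unchanged.
Rule 3 (intervocalic voicing): /p/ is a voiceless stop between vowels /u/ and /e/, so it voices to [b]. /k/ is a voiceless stop between vowels /u/ and /u/, so it voices to [g]. /p/ is a voiceless stop between vowels /u/ and /o/, so it voices to [b]. /k/ is a voiceless stop between vowels /i/ and /i/, so it voices to [g]. /ravupedukupoikixe/ → ravubeduguboigixe.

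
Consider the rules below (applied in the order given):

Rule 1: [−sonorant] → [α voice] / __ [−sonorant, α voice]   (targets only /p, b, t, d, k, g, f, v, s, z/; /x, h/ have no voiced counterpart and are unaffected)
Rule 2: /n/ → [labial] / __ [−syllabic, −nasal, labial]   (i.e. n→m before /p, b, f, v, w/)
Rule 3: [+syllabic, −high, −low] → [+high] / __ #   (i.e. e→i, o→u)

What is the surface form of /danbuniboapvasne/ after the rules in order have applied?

Rule 1 (regressive voicing assimilation): /p/ precedes the voiced obstruent /v/, so it voices to [b] by assimilation. /danbuniboapvasne/ → danbuniboabvasne.
Rule 2 (nasal place assimilation): /n/ precedes the labial consonant /b/, so it assimilates in place to [m]. /danbuniboabvasne/ → dambuniboabvasne.
Rule 3 (final vowel raising): /e/ is a mid vowel in word-final position, so it raises to [i]. /dambuniboabvasne/ → dambuniboabvasni.

dambuniboabvasni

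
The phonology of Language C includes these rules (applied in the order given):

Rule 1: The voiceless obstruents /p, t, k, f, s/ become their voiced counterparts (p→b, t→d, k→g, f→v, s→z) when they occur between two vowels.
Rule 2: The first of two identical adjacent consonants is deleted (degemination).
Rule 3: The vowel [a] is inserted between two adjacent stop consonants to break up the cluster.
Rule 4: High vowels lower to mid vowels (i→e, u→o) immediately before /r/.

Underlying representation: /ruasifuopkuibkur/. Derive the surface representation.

Rule 1 (intervocalic voicing): /s/ is a voiceless obstruent between vowels /a/ and /i/, so it voices to [z]. /f/ is a voiceless obstruent between vowels /i/ and /u/, so it voices to [v]. /ruasifuopkuibkur/ → ruazivuopkuibkur.
Rule 2 (degemination): no segment meets the environment; /ruazivuopkuibkur/ is unchanged.
Rule 3 (stop-cluster a-epenthesis): /p/ and /k/ form a stop–stop cluster, so [a] is inserted between them. /b/ and /k/ form a stop–stop cluster, so [a] is inserted between them. /ruazivuopkuibkur/ → ruazivuopakuibakur.
Rule 4 (pre-rhotic lowering): /u/ is a high vowel immediately before /r/, so it lowers to [o]. /ruazivuopakuibakur/ → ruazivuopakuibakor.

ruazivuopakuibakor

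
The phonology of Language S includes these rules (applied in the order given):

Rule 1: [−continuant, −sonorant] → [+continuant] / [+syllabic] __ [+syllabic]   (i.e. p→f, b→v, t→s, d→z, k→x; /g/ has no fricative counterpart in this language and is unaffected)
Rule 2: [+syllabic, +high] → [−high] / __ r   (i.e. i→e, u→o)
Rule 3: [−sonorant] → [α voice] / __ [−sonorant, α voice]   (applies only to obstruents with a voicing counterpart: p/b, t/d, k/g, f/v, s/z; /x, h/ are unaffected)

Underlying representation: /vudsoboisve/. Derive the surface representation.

Rule 1 (intervocalic spirantization): /b/ is a stop between vowels /o/ and /o/, so it spirantizes to the fricative [v]. /vudsoboisve/ → vudsovoisve.
Rule 2 (pre-rhotic lowering): no segment meets the environment; /vudsovoisve/ is unchanged.
Rule 3 (regressive voicing assimilation): /d/ precedes the voiceless obstruent /s/, so it devoices to [t] by assimilation. /s/ precedes the voiced obstruent /v/, so it voices to [z] by assimilation. /vudsovoisve/ → vutsovoizve.

vutsovoizve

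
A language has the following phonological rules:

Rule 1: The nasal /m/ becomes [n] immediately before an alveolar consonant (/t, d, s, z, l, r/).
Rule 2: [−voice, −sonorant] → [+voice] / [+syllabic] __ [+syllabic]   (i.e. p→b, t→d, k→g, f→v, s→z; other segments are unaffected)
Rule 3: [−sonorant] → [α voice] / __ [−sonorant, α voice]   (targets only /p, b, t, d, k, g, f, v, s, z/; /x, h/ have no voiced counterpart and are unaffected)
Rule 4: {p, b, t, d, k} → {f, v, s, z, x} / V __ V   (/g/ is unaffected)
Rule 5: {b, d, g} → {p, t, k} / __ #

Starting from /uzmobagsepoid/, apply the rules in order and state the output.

Rule 1 (nasal place assimilation): no segment meets the environment; /uzmobagsepoid/ is unchanged.
Rule 2 (intervocalic voicing): /p/ is a voiceless obstruent between vowels /e/ and /o/, so it voices to [b]. /uzmobagsepoid/ → uzmobagseboid.
Rule 3 (regressive voicing assimilation): /g/ precedes the voiceless obstruent /s/, so it devoices to [k] by assimilation. /uzmobagseboid/ → uzmobakseboid.
Rule 4 (intervocalic spirantization): /b/ is a stop between vowels /o/ and /a/, so it spirantizes to the fricative [v]. /b/ is a stop between vowels /e/ and /o/, so it spirantizes to the fricative [v]. /uzmobakseboid/ → uzmovaksevoid.
Rule 5 (final devoicing): /d/ is a voiced stop in word-final position, so it devoices to [t]. /uzmovaksevoid/ → uzmovaksevoit.

uzmovaksevoit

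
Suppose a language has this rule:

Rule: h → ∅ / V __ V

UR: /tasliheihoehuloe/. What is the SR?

taslieioeuloe

/h/ occurs between vowels /i/ and /e/, so it deletes.
/h/ occurs between vowels /i/ and /o/, so it deletes.
/h/ occurs between vowels /e/ and /u/, so it deletes.
Surface form: [taslieioeuloe].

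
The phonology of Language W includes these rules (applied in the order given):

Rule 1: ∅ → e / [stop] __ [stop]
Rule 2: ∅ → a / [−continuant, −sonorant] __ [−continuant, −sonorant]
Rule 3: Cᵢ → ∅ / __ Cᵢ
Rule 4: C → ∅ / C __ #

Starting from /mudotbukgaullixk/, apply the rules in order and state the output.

mudotebukegaulix

Rule 1 (stop-cluster e-epenthesis): /t/ and /b/ form a stop–stop cluster, so [e] is inserted between them. /k/ and /g/ form a stop–stop cluster, so [e] is inserted between them. /mudotbukgaullixk/ → mudotebukegaullixk.
Rule 2 (stop-cluster a-epenthesis): no segment meets the environment; /mudotebukegaullixk/ is unchanged.
Rule 3 (degemination): /ll/ is a geminate; the first /l/ deletes. /mudotebukegaullixk/ → mudotebukegaulixk.
Rule 4 (final cluster simplification): /k/ is the second consonant of a word-final cluster /xk/, so it deletes. /mudotebukegaulixk/ → mudotebukegaulix.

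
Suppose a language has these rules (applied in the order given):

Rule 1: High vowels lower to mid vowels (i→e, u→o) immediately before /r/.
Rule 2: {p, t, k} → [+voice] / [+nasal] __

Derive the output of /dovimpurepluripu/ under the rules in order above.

Rule 1 (pre-rhotic lowering): /u/ is a high vowel immediately before /r/, so it lowers to [o]. /u/ is a high vowel immediately before /r/, so it lowers to [o]. /dovimpurepluripu/ → dovimporeploripu.
Rule 2 (post-nasal voicing): /p/ is a voiceless stop immediately after the nasal /m/, so it voices to [b]. /dovimporeploripu/ → dovimboreploripu.

dovimboreploripu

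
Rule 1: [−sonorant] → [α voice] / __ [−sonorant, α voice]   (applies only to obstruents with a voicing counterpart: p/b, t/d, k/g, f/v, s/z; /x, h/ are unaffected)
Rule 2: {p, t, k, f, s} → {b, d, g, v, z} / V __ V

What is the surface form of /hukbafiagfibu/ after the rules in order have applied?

hugbaviakfibu

Rule 1 (regressive voicing assimilation): /k/ precedes the voiced obstruent /b/, so it voices to [g] by assimilation. /g/ precedes the voiceless obstruent /f/, so it devoices to [k] by assimilation. /hukbafiagfibu/ → hugbafiakfibu.
Rule 2 (intervocalic voicing): /f/ is a voiceless obstruent between vowels /a/ and /i/, so it voices to [v]. /hugbafiakfibu/ → hugbaviakfibu.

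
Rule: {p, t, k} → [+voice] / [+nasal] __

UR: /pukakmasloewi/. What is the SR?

No segment of /pukakmasloewi/ meets the structural description of the rule, so the form surfaces unchanged.

pukakmasloewi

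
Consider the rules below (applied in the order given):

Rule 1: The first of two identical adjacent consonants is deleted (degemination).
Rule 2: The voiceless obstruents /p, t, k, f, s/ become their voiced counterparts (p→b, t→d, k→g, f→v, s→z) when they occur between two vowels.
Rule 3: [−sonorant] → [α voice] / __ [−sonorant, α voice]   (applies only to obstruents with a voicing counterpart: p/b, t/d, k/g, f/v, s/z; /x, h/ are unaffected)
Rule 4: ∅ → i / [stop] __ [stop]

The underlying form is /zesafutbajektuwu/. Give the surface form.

zezavudibajekituwu

Rule 1 (degemination): no segment meets the environment; /zesafutbajektuwu/ is unchanged.
Rule 2 (intervocalic voicing): /s/ is a voiceless obstruent between vowels /e/ and /a/, so it voices to [z]. /f/ is a voiceless obstruent between vowels /a/ and /u/, so it voices to [v]. /zesafutbajektuwu/ → zezavutbajektuwu.
Rule 3 (regressive voicing assimilation): /t/ precedes the voiced obstruent /b/, so it voices to [d] by assimilation. /zezavutbajektuwu/ → zezavudbajektuwu.
Rule 4 (stop-cluster i-epenthesis): /d/ and /b/ form a stop–stop cluster, so [i] is inserted between them. /k/ and /t/ form a stop–stop cluster, so [i] is inserted between them. /zezavudbajektuwu/ → zezavudibajekituwu.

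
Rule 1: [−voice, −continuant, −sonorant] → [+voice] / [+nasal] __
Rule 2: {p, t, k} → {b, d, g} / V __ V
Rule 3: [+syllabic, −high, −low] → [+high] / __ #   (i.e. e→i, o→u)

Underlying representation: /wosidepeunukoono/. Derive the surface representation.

wosidebeunugoonu

Rule 1 (post-nasal voicing): no segment meets the environment; /wosidepeunukoono/ is unchanged.
Rule 2 (intervocalic voicing): /p/ is a voiceless stop between vowels /e/ and /e/, so it voices to [b]. /k/ is a voiceless stop between vowels /u/ and /o/, so it voices to [g]. /wosidepeunukoono/ → wosidebeunugoono.
Rule 3 (final vowel raising): /o/ is a mid vowel in word-final position, so it raises to [u]. /wosidebeunugoono/ → wosidebeunugoonu.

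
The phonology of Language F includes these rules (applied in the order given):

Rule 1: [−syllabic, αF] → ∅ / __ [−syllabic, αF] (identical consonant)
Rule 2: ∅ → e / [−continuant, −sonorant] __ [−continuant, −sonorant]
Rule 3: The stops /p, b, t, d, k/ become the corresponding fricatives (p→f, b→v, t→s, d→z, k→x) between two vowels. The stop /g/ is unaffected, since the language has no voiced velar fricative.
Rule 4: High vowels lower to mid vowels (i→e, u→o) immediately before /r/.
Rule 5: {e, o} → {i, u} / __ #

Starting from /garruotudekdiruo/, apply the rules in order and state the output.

garuosuzexezeruu

Rule 1 (degemination): /rr/ is a geminate; the first /r/ deletes. /garruotudekdiruo/ → garuotudekdiruo.
Rule 2 (stop-cluster e-epenthesis): /k/ and /d/ form a stop–stop cluster, so [e] is inserted between them. /garuotudekdiruo/ → garuotudekediruo.
Rule 3 (intervocalic spirantization): /t/ is a stop between vowels /o/ and /u/, so it spirantizes to the fricative [s]. /d/ is a stop between vowels /u/ and /e/, so it spirantizes to the fricative [z]. /k/ is a stop between vowels /e/ and /e/, so it spirantizes to the fricative [x]. /d/ is a stop between vowels /e/ and /i/, so it spirantizes to the fricative [z]. /garuotudekediruo/ → garuosuzexeziruo.
Rule 4 (pre-rhotic lowering): /i/ is a high vowel immediately before /r/, so it lowers to [e]. /garuosuzexeziruo/ → garuosuzexezeruo.
Rule 5 (final vowel raising): /o/ is a mid vowel in word-final position, so it raises to [u]. /garuosuzexezeruo/ → garuosuzexezeruu.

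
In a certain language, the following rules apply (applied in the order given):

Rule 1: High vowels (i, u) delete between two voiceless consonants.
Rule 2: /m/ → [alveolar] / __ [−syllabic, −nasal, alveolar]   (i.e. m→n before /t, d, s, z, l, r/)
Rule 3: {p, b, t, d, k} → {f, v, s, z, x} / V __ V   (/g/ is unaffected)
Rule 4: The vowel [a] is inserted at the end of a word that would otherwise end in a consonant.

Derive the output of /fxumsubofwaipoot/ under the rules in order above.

fxunsuvofwaifoota

Rule 1 (high vowel syncope): no segment meets the environment; /fxumsubofwaipoot/ is unchanged.
Rule 2 (nasal place assimilation): /m/ precedes the alveolar consonant /s/, so it assimilates in place to [n]. /fxumsubofwaipoot/ → fxunsubofwaipoot.
Rule 3 (intervocalic spirantization): /b/ is a stop between vowels /u/ and /o/, so it spirantizes to the fricative [v]. /p/ is a stop between vowels /i/ and /o/, so it spirantizes to the fricative [f]. /fxunsubofwaipoot/ → fxunsuvofwaifoot.
Rule 4 (final a-epenthesis): the form ends in the consonant /t/, so [a] is inserted word-finally. /fxunsuvofwaifoot/ → fxunsuvofwaifoota.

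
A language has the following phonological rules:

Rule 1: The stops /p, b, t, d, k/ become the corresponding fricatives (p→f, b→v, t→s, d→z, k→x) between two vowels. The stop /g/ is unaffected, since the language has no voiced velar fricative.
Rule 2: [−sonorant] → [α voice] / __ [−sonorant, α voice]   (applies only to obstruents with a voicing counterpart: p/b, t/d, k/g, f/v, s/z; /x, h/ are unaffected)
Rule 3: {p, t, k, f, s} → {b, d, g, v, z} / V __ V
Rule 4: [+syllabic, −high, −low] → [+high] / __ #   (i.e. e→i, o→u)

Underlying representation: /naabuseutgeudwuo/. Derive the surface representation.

Rule 1 (intervocalic spirantization): /b/ is a stop between vowels /a/ and /u/, so it spirantizes to the fricative [v]. /naabuseutgeudwuo/ → naavuseutgeudwuo.
Rule 2 (regressive voicing assimilation): /t/ precedes the voiced obstruent /g/, so it voices to [d] by assimilation. /naavuseutgeudwuo/ → naavuseudgeudwuo.
Rule 3 (intervocalic voicing): /s/ is a voiceless obstruent between vowels /u/ and /e/, so it voices to [z]. /naavuseudgeudwuo/ → naavuzeudgeudwuo.
Rule 4 (final vowel raising): /o/ is a mid vowel in word-final position, so it raises to [u]. /naavuzeudgeudwuo/ → naavuzeudgeudwuu.

naavuzeudgeudwuu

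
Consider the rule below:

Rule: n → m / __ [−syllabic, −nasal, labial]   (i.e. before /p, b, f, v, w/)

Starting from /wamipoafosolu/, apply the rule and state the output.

wamipoafosolu

No segment of /wamipoafosolu/ meets the structural description of the rule, so the form surfaces unchanged.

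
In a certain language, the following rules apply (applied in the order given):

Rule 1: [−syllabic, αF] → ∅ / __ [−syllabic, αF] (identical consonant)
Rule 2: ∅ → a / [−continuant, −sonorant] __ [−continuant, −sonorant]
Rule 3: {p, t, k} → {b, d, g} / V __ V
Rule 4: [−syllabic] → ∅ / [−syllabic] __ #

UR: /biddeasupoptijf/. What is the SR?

Rule 1 (degemination): /dd/ is a geminate; the first /d/ deletes. /biddeasupoptijf/ → bideasupoptijf.
Rule 2 (stop-cluster a-epenthesis): /p/ and /t/ form a stop–stop cluster, so [a] is inserted between them. /bideasupoptijf/ → bideasupopatijf.
Rule 3 (intervocalic voicing): /p/ is a voiceless stop between vowels /u/ and /o/, so it voices to [b]. /p/ is a voiceless stop between vowels /o/ and /a/, so it voices to [b]. /t/ is a voiceless stop between vowels /a/ and /i/, so it voices to [d]. /bideasupopatijf/ → bideasubobadijf.
Rule 4 (final cluster simplification): /f/ is the second consonant of a word-final cluster /jf/, so it deletes. /bideasubobadijf/ → bideasubobadij.

bideasubobadij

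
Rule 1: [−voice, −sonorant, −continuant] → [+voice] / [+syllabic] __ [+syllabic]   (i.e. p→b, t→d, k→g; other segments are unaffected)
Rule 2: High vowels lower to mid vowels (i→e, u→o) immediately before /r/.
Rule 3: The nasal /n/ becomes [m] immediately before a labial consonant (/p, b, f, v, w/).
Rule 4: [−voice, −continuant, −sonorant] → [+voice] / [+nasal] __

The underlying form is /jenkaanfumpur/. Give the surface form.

jengaamfumbor

Rule 1 (intervocalic voicing): no segment meets the environment; /jenkaanfumpur/ is unchanged.
Rule 2 (pre-rhotic lowering): /u/ is a high vowel immediately before /r/, so it lowers to [o]. /jenkaanfumpur/ → jenkaanfumpor.
Rule 3 (nasal place assimilation): /n/ precedes the labial consonant /f/, so it assimilates in place to [m]. /jenkaanfumpor/ → jenkaamfumpor.
Rule 4 (post-nasal voicing): /k/ is a voiceless stop immediately after the nasal /n/, so it voices to [g]. /p/ is a voiceless stop immediately after the nasal /m/, so it voices to [b]. /jenkaamfumpor/ → jengaamfumbor.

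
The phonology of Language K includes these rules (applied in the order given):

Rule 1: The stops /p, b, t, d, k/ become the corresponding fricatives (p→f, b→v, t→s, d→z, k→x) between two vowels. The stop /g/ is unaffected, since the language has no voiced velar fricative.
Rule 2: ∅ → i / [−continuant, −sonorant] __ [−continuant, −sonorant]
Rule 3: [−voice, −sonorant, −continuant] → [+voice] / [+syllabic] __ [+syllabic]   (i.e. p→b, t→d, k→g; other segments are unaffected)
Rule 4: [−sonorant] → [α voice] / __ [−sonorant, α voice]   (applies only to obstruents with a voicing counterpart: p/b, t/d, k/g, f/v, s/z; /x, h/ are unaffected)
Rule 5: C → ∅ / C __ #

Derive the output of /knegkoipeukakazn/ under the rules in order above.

Rule 1 (intervocalic spirantization): /p/ is a stop between vowels /i/ and /e/, so it spirantizes to the fricative [f]. /k/ is a stop between vowels /u/ and /a/, so it spirantizes to the fricative [x]. /k/ is a stop between vowels /a/ and /a/, so it spirantizes to the fricative [x]. /knegkoipeukakazn/ → knegkoifeuxaxazn.
Rule 2 (stop-cluster i-epenthesis): /g/ and /k/ form a stop–stop cluster, so [i] is inserted between them. /knegkoifeuxaxazn/ → knegikoifeuxaxazn.
Rule 3 (intervocalic voicing): /k/ is a voiceless stop between vowels /i/ and /o/, so it voices to [g]. /knegikoifeuxaxazn/ → knegigoifeuxaxazn.
Rule 4 (regressive voicing assimilation): no segment meets the environment; /knegigoifeuxaxazn/ is unchanged.
Rule 5 (final cluster simplification): /n/ is the second consonant of a word-final cluster /zn/, so it deletes. /knegigoifeuxaxazn/ → knegigoifeuxaxaz.

knegigoifeuxaxaz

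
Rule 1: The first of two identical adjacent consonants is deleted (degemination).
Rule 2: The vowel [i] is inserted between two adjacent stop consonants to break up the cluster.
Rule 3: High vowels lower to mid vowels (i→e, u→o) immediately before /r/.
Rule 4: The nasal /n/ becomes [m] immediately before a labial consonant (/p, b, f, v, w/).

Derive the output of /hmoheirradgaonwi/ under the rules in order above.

Rule 1 (degemination): /rr/ is a geminate; the first /r/ deletes. /hmoheirradgaonwi/ → hmoheiradgaonwi.
Rule 2 (stop-cluster i-epenthesis): /d/ and /g/ form a stop–stop cluster, so [i] is inserted between them. /hmoheiradgaonwi/ → hmoheiradigaonwi.
Rule 3 (pre-rhotic lowering): /i/ is a high vowel immediately before /r/, so it lowers to [e]. /hmoheiradigaonwi/ → hmoheeradigaonwi.
Rule 4 (nasal place assimilation): /n/ precedes the labial consonant /w/, so it assimilates in place to [m]. /hmoheeradigaonwi/ → hmoheeradigaomwi.

hmoheeradigaomwi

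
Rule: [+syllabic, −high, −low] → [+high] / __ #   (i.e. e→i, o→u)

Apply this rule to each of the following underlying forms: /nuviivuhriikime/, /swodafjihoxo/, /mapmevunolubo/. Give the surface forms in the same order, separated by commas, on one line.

/nuviivuhriikime/: /e/ is a mid vowel in word-final position, so it raises to [i]. → [nuviivuhriikimi].
/swodafjihoxo/: /o/ is a mid vowel in word-final position, so it raises to [u]. → [swodafjihoxu].
/mapmevunolubo/: /o/ is a mid vowel in word-final position, so it raises to [u]. → [mapmevunolubu].

nuviivuhriikimi, swodafjihoxu, mapmevunolubu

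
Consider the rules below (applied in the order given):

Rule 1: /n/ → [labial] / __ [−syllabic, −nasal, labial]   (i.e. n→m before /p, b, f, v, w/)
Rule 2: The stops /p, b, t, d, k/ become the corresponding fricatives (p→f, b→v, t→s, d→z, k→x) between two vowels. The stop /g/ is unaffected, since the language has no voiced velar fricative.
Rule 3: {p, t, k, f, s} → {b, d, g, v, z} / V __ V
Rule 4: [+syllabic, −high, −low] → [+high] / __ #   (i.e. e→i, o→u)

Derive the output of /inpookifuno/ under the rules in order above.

impooxivunu

Rule 1 (nasal place assimilation): /n/ precedes the labial consonant /p/, so it assimilates in place to [m]. /inpookifuno/ → impookifuno.
Rule 2 (intervocalic spirantization): /k/ is a stop between vowels /o/ and /i/, so it spirantizes to the fricative [x]. /impookifuno/ → impooxifuno.
Rule 3 (intervocalic voicing): /f/ is a voiceless obstruent between vowels /i/ and /u/, so it voices to [v]. /impooxifuno/ → impooxivuno.
Rule 4 (final vowel raising): /o/ is a mid vowel in word-final position, so it raises to [u]. /impooxivuno/ → impooxivunu.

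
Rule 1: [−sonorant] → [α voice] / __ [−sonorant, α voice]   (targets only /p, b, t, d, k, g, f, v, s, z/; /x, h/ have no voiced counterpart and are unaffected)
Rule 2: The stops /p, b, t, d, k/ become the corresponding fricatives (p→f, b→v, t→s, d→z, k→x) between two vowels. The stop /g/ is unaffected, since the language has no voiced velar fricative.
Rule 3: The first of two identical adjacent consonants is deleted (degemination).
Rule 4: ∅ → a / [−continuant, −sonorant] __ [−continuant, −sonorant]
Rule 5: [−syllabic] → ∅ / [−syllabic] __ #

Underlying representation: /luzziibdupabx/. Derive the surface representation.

Rule 1 (regressive voicing assimilation): /b/ precedes the voiceless obstruent /x/, so it devoices to [p] by assimilation. /luzziibdupabx/ → luzziibdupapx.
Rule 2 (intervocalic spirantization): /p/ is a stop between vowels /u/ and /a/, so it spirantizes to the fricative [f]. /luzziibdupapx/ → luzziibdufapx.
Rule 3 (degemination): /zz/ is a geminate; the first /z/ deletes. /luzziibdufapx/ → luziibdufapx.
Rule 4 (stop-cluster a-epenthesis): /b/ and /d/ form a stop–stop cluster, so [a] is inserted between them. /luziibdufapx/ → luziibadufapx.
Rule 5 (final cluster simplification): /x/ is the second consonant of a word-final cluster /px/, so it deletes. /luziibadufapx/ → luziibadufap.

luziibadufap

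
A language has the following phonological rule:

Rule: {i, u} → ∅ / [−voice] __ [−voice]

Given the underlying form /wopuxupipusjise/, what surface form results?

wopxppsjise

/u/ is a high vowel flanked by voiceless consonants /p/ and /x/, so it deletes.
/u/ is a high vowel flanked by voiceless consonants /x/ and /p/, so it deletes.
/i/ is a high vowel flanked by voiceless consonants /p/ and /p/, so it deletes.
/u/ is a high vowel flanked by voiceless consonants /p/ and /s/, so it deletes.
The other instance of /i/ does not occur in the required environment and remains unchanged.
Surface form: [wopxppsjise].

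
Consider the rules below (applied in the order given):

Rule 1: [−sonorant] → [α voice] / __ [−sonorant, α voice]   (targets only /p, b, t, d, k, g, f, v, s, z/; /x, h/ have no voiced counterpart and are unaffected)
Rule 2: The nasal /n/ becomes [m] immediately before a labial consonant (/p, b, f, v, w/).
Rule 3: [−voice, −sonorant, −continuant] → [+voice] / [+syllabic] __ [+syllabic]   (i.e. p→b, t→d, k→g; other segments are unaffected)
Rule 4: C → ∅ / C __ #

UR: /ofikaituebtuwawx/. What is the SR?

ofigaidueptuwaw

Rule 1 (regressive voicing assimilation): /b/ precedes the voiceless obstruent /t/, so it devoices to [p] by assimilation. /ofikaituebtuwawx/ → ofikaitueptuwawx.
Rule 2 (nasal place assimilation): no segment meets the environment; /ofikaitueptuwawx/ is unchanged.
Rule 3 (intervocalic voicing): /k/ is a voiceless stop between vowels /i/ and /a/, so it voices to [g]. /t/ is a voiceless stop between vowels /i/ and /u/, so it voices to [d]. /ofikaitueptuwawx/ → ofigaidueptuwawx.
Rule 4 (final cluster simplification): /x/ is the second consonant of a word-final cluster /wx/, so it deletes. /ofigaidueptuwawx/ → ofigaidueptuwaw.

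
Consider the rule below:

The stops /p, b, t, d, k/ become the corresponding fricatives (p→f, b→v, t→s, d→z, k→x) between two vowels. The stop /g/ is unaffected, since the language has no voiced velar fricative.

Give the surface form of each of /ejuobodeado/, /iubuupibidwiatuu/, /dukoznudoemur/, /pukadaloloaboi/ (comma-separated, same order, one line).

ejuovozeazo, iuvuufividwiasuu, duxoznuzoemur, puxazaloloavoi

/ejuobodeado/: /b/ is a stop between vowels /o/ and /o/, so it spirantizes to the fricative [v]. /d/ is a stop between vowels /o/ and /e/, so it spirantizes to the fricative [z]. /d/ is a stop between vowels /a/ and /o/, so it spirantizes to the fricative [z]. → [ejuovozeazo].
/iubuupibidwiatuu/: /b/ is a stop between vowels /u/ and /u/, so it spirantizes to the fricative [v]. /p/ is a stop between vowels /u/ and /i/, so it spirantizes to the fricative [f]. /b/ is a stop between vowels /i/ and /i/, so it spirantizes to the fricative [v]. /t/ is a stop between vowels /a/ and /u/, so it spirantizes to the fricative [s]. → [iuvuufividwiasuu].
/dukoznudoemur/: /k/ is a stop between vowels /u/ and /o/, so it spirantizes to the fricative [x]. /d/ is a stop between vowels /u/ and /o/, so it spirantizes to the fricative [z]. → [duxoznuzoemur].
/pukadaloloaboi/: /k/ is a stop between vowels /u/ and /a/, so it spirantizes to the fricative [x]. /d/ is a stop between vowels /a/ and /a/, so it spirantizes to the fricative [z]. /b/ is a stop between vowels /a/ and /o/, so it spirantizes to the fricative [v]. → [puxazaloloavoi].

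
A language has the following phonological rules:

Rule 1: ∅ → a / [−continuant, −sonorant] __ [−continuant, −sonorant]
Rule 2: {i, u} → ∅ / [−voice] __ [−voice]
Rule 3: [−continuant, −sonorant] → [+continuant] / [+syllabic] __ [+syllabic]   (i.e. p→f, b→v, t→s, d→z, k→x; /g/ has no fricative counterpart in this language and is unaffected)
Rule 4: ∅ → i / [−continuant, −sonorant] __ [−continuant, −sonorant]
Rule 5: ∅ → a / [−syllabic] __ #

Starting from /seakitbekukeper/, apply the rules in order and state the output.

Rule 1 (stop-cluster a-epenthesis): /t/ and /b/ form a stop–stop cluster, so [a] is inserted between them. /seakitbekukeper/ → seakitabekukeper.
Rule 2 (high vowel syncope): /i/ is a high vowel flanked by voiceless consonants /k/ and /t/, so it deletes. /u/ is a high vowel flanked by voiceless consonants /k/ and /k/, so it deletes. /seakitabekukeper/ → seaktabekkeper.
Rule 3 (intervocalic spirantization): /b/ is a stop between vowels /a/ and /e/, so it spirantizes to the fricative [v]. /p/ is a stop between vowels /e/ and /e/, so it spirantizes to the fricative [f]. /seaktabekkeper/ → seaktavekkefer.
Rule 4 (stop-cluster i-epenthesis): /k/ and /t/ form a stop–stop cluster, so [i] is inserted between them. /k/ and /k/ form a stop–stop cluster, so [i] is inserted between them. /seaktavekkefer/ → seakitavekikefer.
Rule 5 (final a-epenthesis): the form ends in the consonant /r/, so [a] is inserted word-finally. /seakitavekikefer/ → seakitavekikefera.

seakitavekikefera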